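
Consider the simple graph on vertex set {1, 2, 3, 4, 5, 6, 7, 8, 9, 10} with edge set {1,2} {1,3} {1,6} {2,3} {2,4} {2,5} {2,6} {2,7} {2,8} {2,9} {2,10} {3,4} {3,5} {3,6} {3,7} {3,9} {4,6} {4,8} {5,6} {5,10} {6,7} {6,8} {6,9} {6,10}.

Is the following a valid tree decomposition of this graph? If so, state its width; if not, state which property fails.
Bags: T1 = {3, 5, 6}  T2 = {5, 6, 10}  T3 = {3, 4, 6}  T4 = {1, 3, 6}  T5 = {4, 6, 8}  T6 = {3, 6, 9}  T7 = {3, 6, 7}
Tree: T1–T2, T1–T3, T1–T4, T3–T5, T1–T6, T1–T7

No — vertex 2 appears in no bag.

A tree decomposition must satisfy three properties: every vertex lies in some bag; for every edge, both endpoints lie together in some bag; and for every vertex, the bags containing it form a connected subtree. Here vertex 2 appears in no bag, so the decomposition is invalid.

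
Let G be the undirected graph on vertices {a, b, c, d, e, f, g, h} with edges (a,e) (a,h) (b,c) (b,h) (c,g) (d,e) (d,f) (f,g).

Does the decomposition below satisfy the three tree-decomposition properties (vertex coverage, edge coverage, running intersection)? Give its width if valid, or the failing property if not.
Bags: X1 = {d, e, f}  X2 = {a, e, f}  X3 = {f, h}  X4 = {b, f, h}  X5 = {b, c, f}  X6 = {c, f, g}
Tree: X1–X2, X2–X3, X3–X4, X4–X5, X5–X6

A tree decomposition must satisfy three properties: every vertex lies in some bag; for every edge, both endpoints lie together in some bag; and for every vertex, the bags containing it form a connected subtree. Here edge (a,h) lies in no bag, so the decomposition is invalid.

No — edge (a,h) lies in no bag.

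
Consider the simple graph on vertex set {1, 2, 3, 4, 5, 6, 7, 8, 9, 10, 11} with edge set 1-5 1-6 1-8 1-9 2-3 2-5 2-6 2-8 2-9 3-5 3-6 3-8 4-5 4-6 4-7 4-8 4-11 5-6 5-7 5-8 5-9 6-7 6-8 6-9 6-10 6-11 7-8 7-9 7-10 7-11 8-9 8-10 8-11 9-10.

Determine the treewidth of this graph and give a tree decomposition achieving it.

Treewidth 4.
One optimal decomposition is:
Bags: B1 = {2, 5, 6, 8, 9}  B2 = {5, 6, 7, 8, 9}  B3 = {6, 7, 8, 9, 10}  B4 = {1, 5, 6, 8, 9}  B5 = {4, 5, 6, 7, 8}  B6 = {4, 6, 7, 8, 11}  B7 = {2, 3, 5, 6, 8}
Tree: B1–B2, B2–B3, B2–B4, B2–B5, B5–B6, B1–B7

Each bag holds 5 vertices, so the decomposition has width 4, which upper-bounds the treewidth. Conversely, {6, 7, 8, 9, 10} is a clique of size 5, and the vertices of any clique must share a bag in every tree decomposition; so some bag has ≥ 5 vertices and tw(G) ≥ 4. The upper and lower bounds meet at 4, so that is the treewidth.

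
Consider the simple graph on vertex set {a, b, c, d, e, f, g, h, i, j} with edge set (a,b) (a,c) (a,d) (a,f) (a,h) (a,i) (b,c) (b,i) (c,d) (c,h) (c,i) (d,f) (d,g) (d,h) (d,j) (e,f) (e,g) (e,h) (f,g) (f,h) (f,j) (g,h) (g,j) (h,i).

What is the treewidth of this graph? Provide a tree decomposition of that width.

The largest bag has 4 vertices, giving width 3; this decomposition certifies tw(G) ≤ 3. Conversely, {d, f, g, j} is a clique of size 4, and the vertices of any clique must share a bag in every tree decomposition; so some bag has ≥ 4 vertices and tw(G) ≥ 3. Therefore the treewidth is 3.

Treewidth 3.
One optimal decomposition is:
Bags: B1 = {d, f, g, h}  B2 = {d, f, g, j}  B3 = {e, f, g, h}  B4 = {a, d, f, h}  B5 = {a, c, d, h}  B6 = {a, c, h, i}  B7 = {a, b, c, i}
Tree: B1–B2, B1–B3, B1–B4, B4–B5, B5–B6, B6–B7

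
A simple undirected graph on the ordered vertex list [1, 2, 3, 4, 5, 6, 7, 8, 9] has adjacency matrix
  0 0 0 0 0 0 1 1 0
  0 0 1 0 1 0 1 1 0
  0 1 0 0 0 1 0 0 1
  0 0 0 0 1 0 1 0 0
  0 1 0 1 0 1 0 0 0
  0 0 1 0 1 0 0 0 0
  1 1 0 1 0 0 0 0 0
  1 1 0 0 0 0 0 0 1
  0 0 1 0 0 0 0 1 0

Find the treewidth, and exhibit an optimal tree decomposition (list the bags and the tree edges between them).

Treewidth 3.
Bags: B1 = {4, 5, 6, 7}  B2 = {2, 5, 6, 7}  B3 = {2, 3, 6, 7}  B4 = {1, 2, 3, 7}  B5 = {1, 2, 3, 8}  B6 = {1, 3, 8, 9}
Tree: B1–B2, B2–B3, B3–B4, B4–B5, B5–B6

Each bag holds 4 vertices, so the decomposition has width 3, which upper-bounds the treewidth. For the lower bound: the 4 vertex sets {4,5,6}, {7}, {2}, {1,3,8,9} are disjoint, each induces a connected subgraph, and every pair is joined by at least one edge of G. Contracting each set to a single vertex therefore yields K_{4} as a minor, and since treewidth is minor-monotone, tw(G) ≥ tw(K_{4}) = 3. Combining the bounds, tw(G) = 3.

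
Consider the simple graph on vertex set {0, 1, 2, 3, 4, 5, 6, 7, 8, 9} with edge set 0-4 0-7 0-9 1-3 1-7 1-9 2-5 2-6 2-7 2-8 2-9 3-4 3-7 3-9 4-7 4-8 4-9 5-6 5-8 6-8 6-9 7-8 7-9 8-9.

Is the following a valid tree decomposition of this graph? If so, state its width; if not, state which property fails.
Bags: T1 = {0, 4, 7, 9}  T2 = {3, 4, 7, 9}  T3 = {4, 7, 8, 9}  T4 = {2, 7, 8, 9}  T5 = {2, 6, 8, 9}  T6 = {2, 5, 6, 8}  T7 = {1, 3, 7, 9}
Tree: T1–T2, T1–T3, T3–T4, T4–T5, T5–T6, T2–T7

Yes; width 3.

Vertex coverage: the bags together contain {0, 1, 2, 3, 4, 5, 6, 7, 8, 9}, the full vertex set. Edge coverage: each edge of G has both endpoints in at least one bag. Running intersection: for every vertex, the bags containing it form a connected subtree. All three properties hold, so this is a valid tree decomposition of width max|bag| − 1 = 3, and hence tw(G) ≤ 3.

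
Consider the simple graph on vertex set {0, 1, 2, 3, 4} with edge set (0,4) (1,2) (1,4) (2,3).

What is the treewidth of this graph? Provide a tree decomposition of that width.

Treewidth 1.
Bags: B1 = {2, 3}  B2 = {1, 2}  B3 = {1, 4}  B4 = {0, 4}
Tree: B1–B2, B2–B3, B3–B4

Every bag has size at most 2, so the width is 2 − 1 = 1 and tw(G) ≤ 1. G has an edge, so its treewidth is at least 1. Hence tw(G) = 1 exactly.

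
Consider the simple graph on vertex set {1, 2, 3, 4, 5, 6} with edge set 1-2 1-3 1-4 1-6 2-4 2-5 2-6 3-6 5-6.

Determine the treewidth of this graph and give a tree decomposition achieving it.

Each bag holds 3 vertices, so the decomposition has width 2, which upper-bounds the treewidth. For the lower bound, the 3 vertices {1, 2, 4} are pairwise adjacent, and any tree decomposition puts a clique entirely inside one bag — forcing width ≥ 2. Therefore the treewidth is 2.

Treewidth 2.
One such decomposition:
Bags: B1 = {1, 2, 6}  B2 = {2, 5, 6}  B3 = {1, 2, 4}  B4 = {1, 3, 6}
Tree: B1–B2, B1–B3, B1–B4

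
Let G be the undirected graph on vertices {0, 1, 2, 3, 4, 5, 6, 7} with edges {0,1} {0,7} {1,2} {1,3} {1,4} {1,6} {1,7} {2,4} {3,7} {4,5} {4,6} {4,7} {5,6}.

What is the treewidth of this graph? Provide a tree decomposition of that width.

Treewidth 2.
One such decomposition:
Bags: B1 = {1, 4, 7}  B2 = {1, 2, 4}  B3 = {1, 4, 6}  B4 = {4, 5, 6}  B5 = {1, 3, 7}  B6 = {0, 1, 7}
Tree: B1–B2, B1–B3, B3–B4, B1–B5, B5–B6

The largest bag has 3 vertices, giving width 2; this decomposition certifies tw(G) ≤ 2. Conversely, {0, 1, 7} is a clique of size 3, and the vertices of any clique must share a bag in every tree decomposition; so some bag has ≥ 3 vertices and tw(G) ≥ 2. Hence tw(G) = 2 exactly.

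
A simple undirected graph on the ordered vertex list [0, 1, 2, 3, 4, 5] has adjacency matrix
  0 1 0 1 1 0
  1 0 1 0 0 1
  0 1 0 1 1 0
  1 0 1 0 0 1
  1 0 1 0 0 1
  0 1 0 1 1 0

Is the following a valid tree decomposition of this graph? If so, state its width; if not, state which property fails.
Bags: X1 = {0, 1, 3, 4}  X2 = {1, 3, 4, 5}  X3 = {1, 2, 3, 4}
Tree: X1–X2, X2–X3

Yes; width 3.

Every vertex of G appears in some bag (union = {0, 1, 2, 3, 4, 5}); every edge is covered by a bag; and for each vertex v the set of bags containing v is connected in the bag tree. The decomposition is therefore valid. The largest bag has 4 vertices, so the width is 3.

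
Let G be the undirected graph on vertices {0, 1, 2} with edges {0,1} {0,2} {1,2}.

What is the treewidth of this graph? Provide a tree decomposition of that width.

Treewidth 2.
One optimal decomposition is:
Bags: B1 = {0, 1, 2}
Tree: (single bag)

With just one bag of size 3, the width is 3 − 1 = 2, so tw(G) ≤ 2. On the other hand G contains the 3-clique {0, 1, 2}. A clique must lie in a single bag of any decomposition, so no decomposition can have width below 2. Combining the bounds, tw(G) = 2.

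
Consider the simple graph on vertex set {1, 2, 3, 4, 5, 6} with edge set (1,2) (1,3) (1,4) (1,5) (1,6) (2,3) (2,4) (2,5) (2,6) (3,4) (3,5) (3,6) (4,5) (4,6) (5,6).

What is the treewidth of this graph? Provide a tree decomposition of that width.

Treewidth 5.
One optimal decomposition is:
Bags: B1 = {1, 2, 3, 4, 5, 6}
Tree: (single bag)

A single bag containing all 6 vertices is trivially a valid decomposition of width 5. For the lower bound, the 6 vertices {1, 2, 3, 4, 5, 6} are pairwise adjacent, and any tree decomposition puts a clique entirely inside one bag — forcing width ≥ 5. Therefore the treewidth is 5.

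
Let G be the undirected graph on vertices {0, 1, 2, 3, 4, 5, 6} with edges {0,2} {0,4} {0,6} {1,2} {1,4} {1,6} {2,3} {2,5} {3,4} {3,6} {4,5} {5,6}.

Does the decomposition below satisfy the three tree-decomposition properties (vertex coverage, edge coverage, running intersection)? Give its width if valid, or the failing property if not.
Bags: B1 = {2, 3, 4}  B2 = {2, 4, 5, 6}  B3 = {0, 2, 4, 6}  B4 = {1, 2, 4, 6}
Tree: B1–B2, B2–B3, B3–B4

A tree decomposition must satisfy three properties: every vertex lies in some bag; for every edge, both endpoints lie together in some bag; and for every vertex, the bags containing it form a connected subtree. Here edge (6,3) lies in no bag, so the decomposition is invalid.

No — edge (6,3) lies in no bag.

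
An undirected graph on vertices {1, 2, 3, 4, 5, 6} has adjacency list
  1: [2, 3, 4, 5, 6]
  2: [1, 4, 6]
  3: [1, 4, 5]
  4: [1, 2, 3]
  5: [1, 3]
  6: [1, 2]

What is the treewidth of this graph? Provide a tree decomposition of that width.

The largest bag has 3 vertices, giving width 2; this decomposition certifies tw(G) ≤ 2. Conversely, {1, 2, 4} is a clique of size 3, and the vertices of any clique must share a bag in every tree decomposition; so some bag has ≥ 3 vertices and tw(G) ≥ 2. Therefore the treewidth is 2.

Treewidth 2.
One optimal decomposition is:
Bags: B1 = {1, 3, 5}  B2 = {1, 3, 4}  B3 = {1, 2, 4}  B4 = {1, 2, 6}
Tree: B1–B2, B2–B3, B3–B4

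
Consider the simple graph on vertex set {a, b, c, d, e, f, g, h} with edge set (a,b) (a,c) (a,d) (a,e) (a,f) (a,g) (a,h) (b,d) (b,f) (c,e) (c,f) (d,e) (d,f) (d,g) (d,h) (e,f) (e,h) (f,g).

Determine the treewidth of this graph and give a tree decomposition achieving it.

Each bag holds 4 vertices, so the decomposition has width 3, which upper-bounds the treewidth. For the lower bound, the 4 vertices {a, d, e, h} are pairwise adjacent, and any tree decomposition puts a clique entirely inside one bag — forcing width ≥ 3. Hence tw(G) = 3 exactly.

Treewidth 3.
Bags: B1 = {a, d, e, f}  B2 = {a, b, d, f}  B3 = {a, d, e, h}  B4 = {a, c, e, f}  B5 = {a, d, f, g}
Tree: B1–B2, B1–B3, B1–B4, B2–B5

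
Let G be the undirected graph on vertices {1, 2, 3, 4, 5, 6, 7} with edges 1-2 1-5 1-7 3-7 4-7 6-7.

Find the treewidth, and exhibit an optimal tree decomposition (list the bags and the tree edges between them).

Every bag has size at most 2, so the width is 2 − 1 = 1 and tw(G) ≤ 1. Since G has at least one edge (e.g. 7–4), it is not an edgeless graph, so tw(G) ≥ 1. Hence tw(G) = 1 exactly.

Treewidth 1.
Bags: B1 = {4, 7}  B2 = {1, 7}  B3 = {1, 5}  B4 = {1, 2}  B5 = {6, 7}  B6 = {3, 7}
Tree: B1–B2, B2–B3, B3–B4, B2–B5, B1–B6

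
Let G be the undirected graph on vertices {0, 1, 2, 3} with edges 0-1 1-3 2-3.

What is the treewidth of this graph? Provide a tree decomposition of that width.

Treewidth 1.
Bags: B1 = {2, 3}  B2 = {1, 3}  B3 = {0, 1}
Tree: B1–B2, B2–B3

The largest bag has 2 vertices, giving width 1; this decomposition certifies tw(G) ≤ 1. Since G has at least one edge (e.g. 2–3), it is not an edgeless graph, so tw(G) ≥ 1. Hence tw(G) = 1 exactly.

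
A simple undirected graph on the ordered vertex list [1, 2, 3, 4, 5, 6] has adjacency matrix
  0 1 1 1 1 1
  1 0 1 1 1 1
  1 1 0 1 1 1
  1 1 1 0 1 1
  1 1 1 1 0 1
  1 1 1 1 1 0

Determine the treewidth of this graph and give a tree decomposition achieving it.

Treewidth 5.
One such decomposition:
Bags: B1 = {1, 2, 3, 4, 5, 6}
Tree: (single bag)

A single bag containing all 6 vertices is trivially a valid decomposition of width 5. Conversely, {1, 2, 3, 4, 5, 6} is a clique of size 6, and the vertices of any clique must share a bag in every tree decomposition; so some bag has ≥ 6 vertices and tw(G) ≥ 5. Combining the bounds, tw(G) = 5.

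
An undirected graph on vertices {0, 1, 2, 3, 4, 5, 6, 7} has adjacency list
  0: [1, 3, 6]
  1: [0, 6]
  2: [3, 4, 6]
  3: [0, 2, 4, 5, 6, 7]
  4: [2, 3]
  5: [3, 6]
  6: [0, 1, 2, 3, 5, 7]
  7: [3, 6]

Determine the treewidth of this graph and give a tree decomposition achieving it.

Treewidth 2.
Bags: B1 = {2, 3, 6}  B2 = {0, 3, 6}  B3 = {0, 1, 6}  B4 = {3, 6, 7}  B5 = {2, 3, 4}  B6 = {3, 5, 6}
Tree: B1–B2, B2–B3, B1–B4, B1–B5, B2–B6

Every bag has size at most 3, so the width is 3 − 1 = 2 and tw(G) ≤ 2. Conversely, {0, 1, 6} is a clique of size 3, and the vertices of any clique must share a bag in every tree decomposition; so some bag has ≥ 3 vertices and tw(G) ≥ 2. Hence tw(G) = 2 exactly.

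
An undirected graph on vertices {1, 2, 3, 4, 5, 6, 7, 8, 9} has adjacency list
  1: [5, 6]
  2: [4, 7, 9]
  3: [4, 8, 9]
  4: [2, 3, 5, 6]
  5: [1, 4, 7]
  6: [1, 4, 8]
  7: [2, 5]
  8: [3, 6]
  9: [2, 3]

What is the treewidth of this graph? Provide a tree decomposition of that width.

The largest bag has 4 vertices, giving width 3; this decomposition certifies tw(G) ≤ 3. For the lower bound: the 4 vertex sets {3,8,9}, {6}, {4}, {1,2,5,7} are disjoint, each induces a connected subgraph, and every pair is joined by at least one edge of G. Contracting each set to a single vertex therefore yields K_{4} as a minor, and since treewidth is minor-monotone, tw(G) ≥ tw(K_{4}) = 3. Combining the bounds, tw(G) = 3.

Treewidth 3.
One such decomposition:
Bags: B1 = {3, 6, 8, 9}  B2 = {3, 4, 6, 9}  B3 = {2, 4, 6, 9}  B4 = {1, 2, 4, 6}  B5 = {1, 2, 4, 5}  B6 = {1, 2, 5, 7}
Tree: B1–B2, B2–B3, B3–B4, B4–B5, B5–B6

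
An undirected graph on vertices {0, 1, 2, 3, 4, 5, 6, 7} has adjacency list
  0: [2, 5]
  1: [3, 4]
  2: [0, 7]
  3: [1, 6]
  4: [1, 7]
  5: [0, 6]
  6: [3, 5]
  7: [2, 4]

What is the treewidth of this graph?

2

A width-2 tree decomposition is:
Bags: B1 = {0, 2, 7}  B2 = {0, 4, 7}  B3 = {0, 1, 4}  B4 = {0, 1, 3}  B5 = {0, 3, 6}  B6 = {0, 5, 6}
Tree: B1–B2, B2–B3, B3–B4, B4–B5, B5–B6
The largest bag has 3 vertices, giving width 2; this decomposition certifies tw(G) ≤ 2. Since 0–2–7–4–1–3–6–5–0 is a cycle in G, G is not acyclic. Forests are exactly the graphs of treewidth ≤ 1, so tw(G) ≥ 2. Combining the bounds, tw(G) = 2.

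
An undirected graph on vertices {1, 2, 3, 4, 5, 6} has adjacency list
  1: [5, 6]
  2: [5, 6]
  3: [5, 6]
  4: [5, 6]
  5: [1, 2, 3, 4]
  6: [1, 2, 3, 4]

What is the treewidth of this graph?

2

A width-2 tree decomposition is:
Bags: B1 = {3, 5, 6}  B2 = {1, 5, 6}  B3 = {4, 5, 6}  B4 = {2, 5, 6}
Tree: B1–B2, B2–B3, B3–B4
Every bag has size at most 3, so the width is 3 − 1 = 2 and tw(G) ≤ 2. For the lower bound, G contains the cycle 3–6–1–5–3, so G is not a forest; only forests have treewidth ≤ 1, hence tw(G) ≥ 2. Therefore the treewidth is 2.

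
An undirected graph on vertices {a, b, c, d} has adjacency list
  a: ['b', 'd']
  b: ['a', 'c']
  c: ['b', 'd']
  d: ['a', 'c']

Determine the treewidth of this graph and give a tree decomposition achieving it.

Each bag holds 3 vertices, so the decomposition has width 2, which upper-bounds the treewidth. For the lower bound, G contains the cycle d–c–b–a–d, so G is not a forest; only forests have treewidth ≤ 1, hence tw(G) ≥ 2. Therefore the treewidth is 2.

Treewidth 2.
One optimal decomposition is:
Bags: B1 = {b, c, d}  B2 = {a, b, d}
Tree: B1–B2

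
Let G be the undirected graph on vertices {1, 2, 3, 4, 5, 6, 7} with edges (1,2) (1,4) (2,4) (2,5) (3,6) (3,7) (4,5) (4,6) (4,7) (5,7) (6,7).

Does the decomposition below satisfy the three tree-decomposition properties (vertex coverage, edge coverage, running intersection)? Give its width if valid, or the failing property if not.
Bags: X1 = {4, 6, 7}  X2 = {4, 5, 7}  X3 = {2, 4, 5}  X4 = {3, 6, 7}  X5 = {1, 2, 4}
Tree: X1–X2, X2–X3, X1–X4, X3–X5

Every vertex of G appears in some bag (union = {1, 2, 3, 4, 5, 6, 7}); every edge is covered by a bag; and for each vertex v the set of bags containing v is connected in the bag tree. The decomposition is therefore valid. The largest bag has 3 vertices, so the width is 2.

Yes; width 2.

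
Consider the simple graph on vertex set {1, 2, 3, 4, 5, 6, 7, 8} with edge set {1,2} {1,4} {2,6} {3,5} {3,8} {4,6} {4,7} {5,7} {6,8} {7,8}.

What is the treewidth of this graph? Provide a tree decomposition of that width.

Each bag holds 3 vertices, so the decomposition has width 2, which upper-bounds the treewidth. For the lower bound, G contains the cycle 1–2–6–4–1, so G is not a forest; only forests have treewidth ≤ 1, hence tw(G) ≥ 2. Hence tw(G) = 2 exactly.

Treewidth 2.
One optimal decomposition is:
Bags: B1 = {1, 2, 4}  B2 = {2, 4, 6}  B3 = {4, 6, 7}  B4 = {6, 7, 8}  B5 = {5, 7, 8}  B6 = {3, 5, 8}
Tree: B1–B2, B2–B3, B3–B4, B4–B5, B5–B6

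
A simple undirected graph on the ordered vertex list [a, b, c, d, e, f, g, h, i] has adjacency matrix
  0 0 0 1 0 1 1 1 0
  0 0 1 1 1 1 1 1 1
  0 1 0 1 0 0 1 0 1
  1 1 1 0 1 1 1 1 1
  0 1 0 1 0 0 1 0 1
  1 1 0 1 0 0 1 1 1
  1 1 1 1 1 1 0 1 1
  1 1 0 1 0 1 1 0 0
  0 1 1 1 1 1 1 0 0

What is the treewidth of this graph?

4

A width-4 tree decomposition is:
Bags: B1 = {b, d, e, g, i}  B2 = {b, d, f, g, i}  B3 = {b, d, f, g, h}  B4 = {a, d, f, g, h}  B5 = {b, c, d, g, i}
Tree: B1–B2, B2–B3, B3–B4, B1–B5
Every bag has size at most 5, so the width is 5 − 1 = 4 and tw(G) ≤ 4. On the other hand G contains the 5-clique {a, d, f, g, h}. A clique must lie in a single bag of any decomposition, so no decomposition can have width below 4. Combining the bounds, tw(G) = 4.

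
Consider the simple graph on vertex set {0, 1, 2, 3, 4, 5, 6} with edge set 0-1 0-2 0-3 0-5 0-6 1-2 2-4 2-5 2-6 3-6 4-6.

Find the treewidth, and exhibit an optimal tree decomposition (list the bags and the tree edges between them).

Every bag has size at most 3, so the width is 3 − 1 = 2 and tw(G) ≤ 2. Conversely, {0, 1, 2} is a clique of size 3, and the vertices of any clique must share a bag in every tree decomposition; so some bag has ≥ 3 vertices and tw(G) ≥ 2. Hence tw(G) = 2 exactly.

Treewidth 2.
One such decomposition:
Bags: B1 = {0, 1, 2}  B2 = {0, 2, 6}  B3 = {0, 3, 6}  B4 = {0, 2, 5}  B5 = {2, 4, 6}
Tree: B1–B2, B2–B3, B2–B4, B2–B5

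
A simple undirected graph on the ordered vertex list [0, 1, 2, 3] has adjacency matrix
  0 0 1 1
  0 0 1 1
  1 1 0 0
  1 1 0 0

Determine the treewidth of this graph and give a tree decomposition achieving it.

The largest bag has 3 vertices, giving width 2; this decomposition certifies tw(G) ≤ 2. For the lower bound, G contains the cycle 2–1–3–0–2, so G is not a forest; only forests have treewidth ≤ 1, hence tw(G) ≥ 2. The upper and lower bounds meet at 2, so that is the treewidth.

Treewidth 2.
Bags: B1 = {1, 2, 3}  B2 = {0, 2, 3}
Tree: B1–B2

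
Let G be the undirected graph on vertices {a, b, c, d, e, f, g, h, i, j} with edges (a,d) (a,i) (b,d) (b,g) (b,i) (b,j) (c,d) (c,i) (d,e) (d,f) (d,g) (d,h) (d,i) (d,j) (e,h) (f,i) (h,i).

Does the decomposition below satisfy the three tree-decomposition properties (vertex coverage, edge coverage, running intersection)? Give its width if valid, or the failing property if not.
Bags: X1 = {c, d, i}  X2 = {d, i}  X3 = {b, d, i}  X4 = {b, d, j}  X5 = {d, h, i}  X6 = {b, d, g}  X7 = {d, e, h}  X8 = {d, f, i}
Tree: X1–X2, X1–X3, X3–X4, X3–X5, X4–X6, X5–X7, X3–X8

No — vertex a appears in no bag.

A tree decomposition must satisfy three properties: every vertex lies in some bag; for every edge, both endpoints lie together in some bag; and for every vertex, the bags containing it form a connected subtree. Here vertex a appears in no bag, so the decomposition is invalid.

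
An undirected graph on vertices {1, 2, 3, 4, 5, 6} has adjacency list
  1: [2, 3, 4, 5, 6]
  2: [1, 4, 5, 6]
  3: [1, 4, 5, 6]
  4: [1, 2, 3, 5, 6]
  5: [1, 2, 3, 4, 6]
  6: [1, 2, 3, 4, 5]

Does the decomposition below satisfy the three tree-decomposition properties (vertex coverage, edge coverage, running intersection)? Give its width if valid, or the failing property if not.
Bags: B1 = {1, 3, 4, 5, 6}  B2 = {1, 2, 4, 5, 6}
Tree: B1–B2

Yes; width 4.

Every vertex of G appears in some bag (union = {1, 2, 3, 4, 5, 6}); every edge is covered by a bag; and for each vertex v the set of bags containing v is connected in the bag tree. The decomposition is therefore valid. The largest bag has 5 vertices, so the width is 4.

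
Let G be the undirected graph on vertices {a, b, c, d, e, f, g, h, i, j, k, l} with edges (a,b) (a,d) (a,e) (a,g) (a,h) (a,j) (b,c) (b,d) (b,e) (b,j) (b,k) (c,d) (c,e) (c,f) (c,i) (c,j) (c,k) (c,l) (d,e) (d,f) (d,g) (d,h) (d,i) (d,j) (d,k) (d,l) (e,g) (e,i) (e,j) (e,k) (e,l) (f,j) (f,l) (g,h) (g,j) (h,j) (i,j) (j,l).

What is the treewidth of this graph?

4

A width-4 tree decomposition is:
Bags: B1 = {a, b, d, e, j}  B2 = {a, d, e, g, j}  B3 = {b, c, d, e, j}  B4 = {a, d, g, h, j}  B5 = {c, d, e, j, l}  B6 = {c, d, f, j, l}  B7 = {b, c, d, e, k}  B8 = {c, d, e, i, j}
Tree: B1–B2, B1–B3, B2–B4, B3–B5, B5–B6, B3–B7, B5–B8
Every bag has size at most 5, so the width is 5 − 1 = 4 and tw(G) ≤ 4. Conversely, {a, d, e, g, j} is a clique of size 5, and the vertices of any clique must share a bag in every tree decomposition; so some bag has ≥ 5 vertices and tw(G) ≥ 4. Combining the bounds, tw(G) = 4.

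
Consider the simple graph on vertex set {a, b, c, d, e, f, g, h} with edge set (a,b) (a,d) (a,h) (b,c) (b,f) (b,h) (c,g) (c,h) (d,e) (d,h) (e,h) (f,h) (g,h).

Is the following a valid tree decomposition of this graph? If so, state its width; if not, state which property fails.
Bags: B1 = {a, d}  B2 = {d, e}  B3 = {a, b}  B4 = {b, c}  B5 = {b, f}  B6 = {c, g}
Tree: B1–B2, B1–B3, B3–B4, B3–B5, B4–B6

No — vertex h appears in no bag.

A tree decomposition must satisfy three properties: every vertex lies in some bag; for every edge, both endpoints lie together in some bag; and for every vertex, the bags containing it form a connected subtree. Here vertex h appears in no bag, so the decomposition is invalid.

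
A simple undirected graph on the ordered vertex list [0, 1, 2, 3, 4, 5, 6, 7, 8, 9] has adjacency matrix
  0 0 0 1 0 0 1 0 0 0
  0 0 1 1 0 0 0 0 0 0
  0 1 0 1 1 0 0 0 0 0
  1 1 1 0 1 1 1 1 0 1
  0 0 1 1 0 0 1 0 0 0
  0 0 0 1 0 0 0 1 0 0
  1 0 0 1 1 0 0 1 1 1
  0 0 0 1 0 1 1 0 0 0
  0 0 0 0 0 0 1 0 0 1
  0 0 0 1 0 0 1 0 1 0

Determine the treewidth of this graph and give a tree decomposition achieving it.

Every bag has size at most 3, so the width is 3 − 1 = 2 and tw(G) ≤ 2. Conversely, {6, 8, 9} is a clique of size 3, and the vertices of any clique must share a bag in every tree decomposition; so some bag has ≥ 3 vertices and tw(G) ≥ 2. Hence tw(G) = 2 exactly.

Treewidth 2.
Bags: B1 = {2, 3, 4}  B2 = {3, 4, 6}  B3 = {0, 3, 6}  B4 = {3, 6, 9}  B5 = {3, 6, 7}  B6 = {6, 8, 9}  B7 = {1, 2, 3}  B8 = {3, 5, 7}
Tree: B1–B2, B2–B3, B3–B4, B3–B5, B4–B6, B1–B7, B5–B8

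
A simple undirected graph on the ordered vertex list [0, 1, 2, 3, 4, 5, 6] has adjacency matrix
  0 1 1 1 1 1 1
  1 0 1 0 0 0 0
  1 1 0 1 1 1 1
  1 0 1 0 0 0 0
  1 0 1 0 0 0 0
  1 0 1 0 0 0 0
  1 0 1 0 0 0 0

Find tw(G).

2

A width-2 tree decomposition is:
Bags: B1 = {0, 2, 4}  B2 = {0, 2, 3}  B3 = {0, 2, 5}  B4 = {0, 1, 2}  B5 = {0, 2, 6}
Tree: B1–B2, B2–B3, B2–B4, B2–B5
Every bag has size at most 3, so the width is 3 − 1 = 2 and tw(G) ≤ 2. For the lower bound, the 3 vertices {0, 1, 2} are pairwise adjacent, and any tree decomposition puts a clique entirely inside one bag — forcing width ≥ 2. Combining the bounds, tw(G) = 2.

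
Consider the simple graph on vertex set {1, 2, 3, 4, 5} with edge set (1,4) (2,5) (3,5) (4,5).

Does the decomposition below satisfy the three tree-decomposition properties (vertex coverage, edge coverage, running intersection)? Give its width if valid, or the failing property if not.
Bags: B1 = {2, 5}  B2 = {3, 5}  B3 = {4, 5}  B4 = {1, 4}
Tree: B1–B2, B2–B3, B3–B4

Yes; width 1.

Checking the three conditions: (i) the bags cover all of {1, 2, 3, 4, 5}; (ii) for each edge, some bag contains both endpoints; (iii) the bags containing any fixed vertex form a subtree. All hold, so the decomposition is valid with width 2 − 1 = 1.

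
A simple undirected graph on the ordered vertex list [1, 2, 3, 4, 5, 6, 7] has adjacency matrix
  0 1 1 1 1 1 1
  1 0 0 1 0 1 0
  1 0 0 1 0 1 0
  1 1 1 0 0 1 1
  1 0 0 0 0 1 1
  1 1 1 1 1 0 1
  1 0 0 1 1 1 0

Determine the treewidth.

A width-3 tree decomposition is:
Bags: B1 = {1, 4, 6, 7}  B2 = {1, 2, 4, 6}  B3 = {1, 3, 4, 6}  B4 = {1, 5, 6, 7}
Tree: B1–B2, B1–B3, B1–B4
Each bag holds 4 vertices, so the decomposition has width 3, which upper-bounds the treewidth. For the lower bound, the 4 vertices {1, 2, 4, 6} are pairwise adjacent, and any tree decomposition puts a clique entirely inside one bag — forcing width ≥ 3. Combining the bounds, tw(G) = 3.

3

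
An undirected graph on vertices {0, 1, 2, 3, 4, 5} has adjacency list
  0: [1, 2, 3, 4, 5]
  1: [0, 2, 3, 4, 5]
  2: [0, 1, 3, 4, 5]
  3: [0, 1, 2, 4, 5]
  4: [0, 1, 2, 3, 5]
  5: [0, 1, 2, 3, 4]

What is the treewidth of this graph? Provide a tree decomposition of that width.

A single bag containing all 6 vertices is trivially a valid decomposition of width 5. For the lower bound, the 6 vertices {0, 1, 2, 3, 4, 5} are pairwise adjacent, and any tree decomposition puts a clique entirely inside one bag — forcing width ≥ 5. Therefore the treewidth is 5.

Treewidth 5.
Bags: B1 = {0, 1, 2, 3, 4, 5}
Tree: (single bag)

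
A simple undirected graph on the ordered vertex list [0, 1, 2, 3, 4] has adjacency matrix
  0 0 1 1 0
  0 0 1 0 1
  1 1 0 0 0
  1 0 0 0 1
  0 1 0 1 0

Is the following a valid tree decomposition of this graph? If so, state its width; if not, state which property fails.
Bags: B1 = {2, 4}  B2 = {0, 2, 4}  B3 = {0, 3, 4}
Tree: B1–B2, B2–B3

A tree decomposition must satisfy three properties: every vertex lies in some bag; for every edge, both endpoints lie together in some bag; and for every vertex, the bags containing it form a connected subtree. Here vertex 1 appears in no bag, so the decomposition is invalid.

No — vertex 1 appears in no bag.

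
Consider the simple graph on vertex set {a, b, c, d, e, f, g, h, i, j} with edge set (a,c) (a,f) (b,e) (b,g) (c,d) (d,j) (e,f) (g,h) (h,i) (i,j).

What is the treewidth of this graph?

A width-2 tree decomposition is:
Bags: B1 = {b, g, h}  B2 = {b, e, h}  B3 = {e, f, h}  B4 = {a, f, h}  B5 = {a, c, h}  B6 = {c, d, h}  B7 = {d, h, j}  B8 = {h, i, j}
Tree: B1–B2, B2–B3, B3–B4, B4–B5, B5–B6, B6–B7, B7–B8
Every bag has size at most 3, so the width is 3 − 1 = 2 and tw(G) ≤ 2. The edges h–g–b–e–f–a–c–d–j–i–h form a cycle, so G is not a tree and its treewidth is at least 2. Therefore the treewidth is 2.

2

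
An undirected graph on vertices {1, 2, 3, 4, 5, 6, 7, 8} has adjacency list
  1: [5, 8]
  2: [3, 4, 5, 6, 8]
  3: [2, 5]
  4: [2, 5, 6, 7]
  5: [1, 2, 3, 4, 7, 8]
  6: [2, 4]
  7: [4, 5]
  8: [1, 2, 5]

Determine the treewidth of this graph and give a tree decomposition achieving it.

Treewidth 2.
One such decomposition:
Bags: B1 = {4, 5, 7}  B2 = {2, 4, 5}  B3 = {2, 5, 8}  B4 = {2, 3, 5}  B5 = {1, 5, 8}  B6 = {2, 4, 6}
Tree: B1–B2, B2–B3, B2–B4, B3–B5, B2–B6

Each bag holds 3 vertices, so the decomposition has width 2, which upper-bounds the treewidth. On the other hand G contains the 3-clique {1, 5, 8}. A clique must lie in a single bag of any decomposition, so no decomposition can have width below 2. The upper and lower bounds meet at 2, so that is the treewidth.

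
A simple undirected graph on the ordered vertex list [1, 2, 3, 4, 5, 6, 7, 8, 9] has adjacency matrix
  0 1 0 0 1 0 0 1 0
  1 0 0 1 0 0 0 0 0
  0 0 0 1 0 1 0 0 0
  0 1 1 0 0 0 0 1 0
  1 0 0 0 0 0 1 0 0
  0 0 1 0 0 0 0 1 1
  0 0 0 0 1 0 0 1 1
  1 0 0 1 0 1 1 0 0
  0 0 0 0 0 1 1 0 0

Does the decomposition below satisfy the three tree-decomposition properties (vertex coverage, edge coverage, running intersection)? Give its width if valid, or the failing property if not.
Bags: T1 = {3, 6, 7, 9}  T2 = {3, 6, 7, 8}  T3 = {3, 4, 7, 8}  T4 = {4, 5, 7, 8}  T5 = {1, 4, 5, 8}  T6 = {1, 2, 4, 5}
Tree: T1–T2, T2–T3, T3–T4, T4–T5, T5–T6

Every vertex of G appears in some bag (union = {1, 2, 3, 4, 5, 6, 7, 8, 9}); every edge is covered by a bag; and for each vertex v the set of bags containing v is connected in the bag tree. The decomposition is therefore valid. The largest bag has 4 vertices, so the width is 3.

Yes; width 3.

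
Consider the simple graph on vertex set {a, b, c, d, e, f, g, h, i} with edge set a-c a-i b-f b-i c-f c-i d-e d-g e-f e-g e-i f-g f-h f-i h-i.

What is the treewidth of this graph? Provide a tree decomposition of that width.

Treewidth 2.
One such decomposition:
Bags: B1 = {e, f, i}  B2 = {b, f, i}  B3 = {f, h, i}  B4 = {c, f, i}  B5 = {e, f, g}  B6 = {d, e, g}  B7 = {a, c, i}
Tree: B1–B2, B2–B3, B3–B4, B1–B5, B5–B6, B4–B7

Every bag has size at most 3, so the width is 3 − 1 = 2 and tw(G) ≤ 2. For the lower bound, the 3 vertices {d, e, g} are pairwise adjacent, and any tree decomposition puts a clique entirely inside one bag — forcing width ≥ 2. The upper and lower bounds meet at 2, so that is the treewidth.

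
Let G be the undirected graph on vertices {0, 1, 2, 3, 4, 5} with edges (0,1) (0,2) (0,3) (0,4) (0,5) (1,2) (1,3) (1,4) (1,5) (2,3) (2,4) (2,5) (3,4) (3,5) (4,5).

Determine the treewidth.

A width-5 tree decomposition is:
Bags: B1 = {0, 1, 2, 3, 4, 5}
Tree: (single bag)
A single bag containing all 6 vertices is trivially a valid decomposition of width 5. On the other hand G contains the 6-clique {0, 1, 2, 3, 4, 5}. A clique must lie in a single bag of any decomposition, so no decomposition can have width below 5. Combining the bounds, tw(G) = 5.

5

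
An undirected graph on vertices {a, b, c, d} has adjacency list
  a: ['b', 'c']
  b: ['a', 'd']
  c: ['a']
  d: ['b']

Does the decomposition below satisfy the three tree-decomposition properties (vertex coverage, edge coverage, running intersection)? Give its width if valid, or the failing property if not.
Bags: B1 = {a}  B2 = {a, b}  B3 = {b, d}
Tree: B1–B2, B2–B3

No — vertex c appears in no bag.

A tree decomposition must satisfy three properties: every vertex lies in some bag; for every edge, both endpoints lie together in some bag; and for every vertex, the bags containing it form a connected subtree. Here vertex c appears in no bag, so the decomposition is invalid.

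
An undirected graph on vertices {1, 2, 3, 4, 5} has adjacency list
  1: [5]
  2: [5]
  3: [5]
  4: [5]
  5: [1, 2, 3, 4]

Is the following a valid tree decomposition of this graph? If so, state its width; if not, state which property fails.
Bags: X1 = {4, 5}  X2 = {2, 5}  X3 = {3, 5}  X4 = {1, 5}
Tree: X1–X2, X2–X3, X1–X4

Every vertex of G appears in some bag (union = {1, 2, 3, 4, 5}); every edge is covered by a bag; and for each vertex v the set of bags containing v is connected in the bag tree. The decomposition is therefore valid. The largest bag has 2 vertices, so the width is 1.

Yes; width 1.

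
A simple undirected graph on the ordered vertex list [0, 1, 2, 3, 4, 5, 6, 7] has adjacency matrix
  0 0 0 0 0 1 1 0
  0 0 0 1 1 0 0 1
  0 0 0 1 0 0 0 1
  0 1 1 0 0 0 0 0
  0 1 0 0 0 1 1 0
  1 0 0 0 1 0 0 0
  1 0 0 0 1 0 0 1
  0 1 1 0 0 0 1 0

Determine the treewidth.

2

A width-2 tree decomposition is:
Bags: B1 = {2, 3, 7}  B2 = {1, 3, 7}  B3 = {1, 6, 7}  B4 = {1, 4, 6}  B5 = {0, 4, 6}  B6 = {0, 4, 5}
Tree: B1–B2, B2–B3, B3–B4, B4–B5, B5–B6
Each bag holds 3 vertices, so the decomposition has width 2, which upper-bounds the treewidth. Since 2–3–1–7–2 is a cycle in G, G is not acyclic. Forests are exactly the graphs of treewidth ≤ 1, so tw(G) ≥ 2. The upper and lower bounds meet at 2, so that is the treewidth.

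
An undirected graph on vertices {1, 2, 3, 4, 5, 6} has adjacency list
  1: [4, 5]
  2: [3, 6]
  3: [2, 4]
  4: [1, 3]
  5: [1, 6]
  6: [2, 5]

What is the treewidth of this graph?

2

A width-2 tree decomposition is:
Bags: B1 = {2, 5, 6}  B2 = {2, 3, 5}  B3 = {3, 4, 5}  B4 = {1, 4, 5}
Tree: B1–B2, B2–B3, B3–B4
The largest bag has 3 vertices, giving width 2; this decomposition certifies tw(G) ≤ 2. The edges 5–6–2–3–4–1–5 form a cycle, so G is not a tree and its treewidth is at least 2. Combining the bounds, tw(G) = 2.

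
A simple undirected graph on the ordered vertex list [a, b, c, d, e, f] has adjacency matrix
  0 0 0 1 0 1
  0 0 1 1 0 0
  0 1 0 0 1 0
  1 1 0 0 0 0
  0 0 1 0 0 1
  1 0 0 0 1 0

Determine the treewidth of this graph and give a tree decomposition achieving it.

The largest bag has 3 vertices, giving width 2; this decomposition certifies tw(G) ≤ 2. For the lower bound, G contains the cycle b–c–e–f–a–d–b, so G is not a forest; only forests have treewidth ≤ 1, hence tw(G) ≥ 2. Therefore the treewidth is 2.

Treewidth 2.
Bags: B1 = {b, c, e}  B2 = {b, e, f}  B3 = {a, b, f}  B4 = {a, b, d}
Tree: B1–B2, B2–B3, B3–B4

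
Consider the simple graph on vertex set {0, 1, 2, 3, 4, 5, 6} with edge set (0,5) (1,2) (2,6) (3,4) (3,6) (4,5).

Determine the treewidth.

A width-1 tree decomposition is:
Bags: B1 = {1, 2}  B2 = {2, 6}  B3 = {3, 6}  B4 = {3, 4}  B5 = {4, 5}  B6 = {0, 5}
Tree: B1–B2, B2–B3, B3–B4, B4–B5, B5–B6
Each bag holds 2 vertices, so the decomposition has width 1, which upper-bounds the treewidth. Since G has at least one edge (e.g. 1–2), it is not an edgeless graph, so tw(G) ≥ 1. Therefore the treewidth is 1.

1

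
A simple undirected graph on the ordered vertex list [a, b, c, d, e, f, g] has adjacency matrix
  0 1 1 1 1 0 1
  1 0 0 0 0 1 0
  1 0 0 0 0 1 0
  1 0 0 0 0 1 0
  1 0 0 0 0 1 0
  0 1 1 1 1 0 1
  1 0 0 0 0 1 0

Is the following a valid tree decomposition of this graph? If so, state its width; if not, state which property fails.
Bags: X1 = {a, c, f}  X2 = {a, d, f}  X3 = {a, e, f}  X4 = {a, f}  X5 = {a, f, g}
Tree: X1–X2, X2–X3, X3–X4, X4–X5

A tree decomposition must satisfy three properties: every vertex lies in some bag; for every edge, both endpoints lie together in some bag; and for every vertex, the bags containing it form a connected subtree. Here vertex b appears in no bag, so the decomposition is invalid.

No — vertex b appears in no bag.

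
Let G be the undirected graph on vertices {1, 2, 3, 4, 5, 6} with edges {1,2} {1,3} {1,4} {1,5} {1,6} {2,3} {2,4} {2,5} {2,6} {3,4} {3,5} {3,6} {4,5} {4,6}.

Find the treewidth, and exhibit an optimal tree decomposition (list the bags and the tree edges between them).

Each bag holds 5 vertices, so the decomposition has width 4, which upper-bounds the treewidth. For the lower bound, the 5 vertices {1, 2, 3, 4, 5} are pairwise adjacent, and any tree decomposition puts a clique entirely inside one bag — forcing width ≥ 4. Hence tw(G) = 4 exactly.

Treewidth 4.
One optimal decomposition is:
Bags: B1 = {1, 2, 3, 4, 5}  B2 = {1, 2, 3, 4, 6}
Tree: B1–B2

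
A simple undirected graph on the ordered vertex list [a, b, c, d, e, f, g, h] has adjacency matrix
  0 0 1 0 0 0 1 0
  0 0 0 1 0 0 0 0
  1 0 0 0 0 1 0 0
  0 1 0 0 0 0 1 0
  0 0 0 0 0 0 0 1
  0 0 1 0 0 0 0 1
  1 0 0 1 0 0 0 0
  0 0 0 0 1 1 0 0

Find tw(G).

A width-1 tree decomposition is:
Bags: B1 = {e, h}  B2 = {f, h}  B3 = {c, f}  B4 = {a, c}  B5 = {a, g}  B6 = {d, g}  B7 = {b, d}
Tree: B1–B2, B2–B3, B3–B4, B4–B5, B5–B6, B6–B7
The largest bag has 2 vertices, giving width 1; this decomposition certifies tw(G) ≤ 1. Any graph with an edge has treewidth ≥ 1, and G has the edge e–h. Therefore the treewidth is 1.

1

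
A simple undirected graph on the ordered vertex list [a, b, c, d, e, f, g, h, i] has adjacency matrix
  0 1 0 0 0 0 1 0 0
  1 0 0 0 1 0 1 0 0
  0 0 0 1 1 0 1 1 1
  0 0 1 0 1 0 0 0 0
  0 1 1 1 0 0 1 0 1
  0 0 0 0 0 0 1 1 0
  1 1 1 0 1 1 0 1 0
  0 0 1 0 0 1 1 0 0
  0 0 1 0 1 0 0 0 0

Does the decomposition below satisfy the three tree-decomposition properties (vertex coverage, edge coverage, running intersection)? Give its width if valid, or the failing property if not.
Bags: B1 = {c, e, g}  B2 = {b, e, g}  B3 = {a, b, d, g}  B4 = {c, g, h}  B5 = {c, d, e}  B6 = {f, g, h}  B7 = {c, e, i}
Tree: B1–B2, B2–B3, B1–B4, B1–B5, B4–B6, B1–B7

A tree decomposition must satisfy three properties: every vertex lies in some bag; for every edge, both endpoints lie together in some bag; and for every vertex, the bags containing it form a connected subtree. Here bags containing vertex d are not connected in the tree, so the decomposition is invalid.

No — bags containing vertex d are not connected in the tree.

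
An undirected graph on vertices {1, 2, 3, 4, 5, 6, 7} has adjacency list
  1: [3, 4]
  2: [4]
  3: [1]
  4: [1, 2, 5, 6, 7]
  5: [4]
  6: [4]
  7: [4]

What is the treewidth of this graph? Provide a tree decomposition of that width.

Treewidth 1.
Bags: B1 = {1, 4}  B2 = {4, 5}  B3 = {4, 6}  B4 = {2, 4}  B5 = {1, 3}  B6 = {4, 7}
Tree: B1–B2, B2–B3, B1–B4, B1–B5, B3–B6

The largest bag has 2 vertices, giving width 1; this decomposition certifies tw(G) ≤ 1. Since G has at least one edge (e.g. 1–4), it is not an edgeless graph, so tw(G) ≥ 1. Therefore the treewidth is 1.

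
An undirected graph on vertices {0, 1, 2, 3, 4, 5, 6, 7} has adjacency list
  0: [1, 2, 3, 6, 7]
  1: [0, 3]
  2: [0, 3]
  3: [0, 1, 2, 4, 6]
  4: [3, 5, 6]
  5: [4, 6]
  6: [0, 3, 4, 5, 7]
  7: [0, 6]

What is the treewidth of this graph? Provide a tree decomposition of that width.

Every bag has size at most 3, so the width is 3 − 1 = 2 and tw(G) ≤ 2. On the other hand G contains the 3-clique {0, 1, 3}. A clique must lie in a single bag of any decomposition, so no decomposition can have width below 2. The upper and lower bounds meet at 2, so that is the treewidth.

Treewidth 2.
One optimal decomposition is:
Bags: B1 = {3, 4, 6}  B2 = {0, 3, 6}  B3 = {0, 1, 3}  B4 = {4, 5, 6}  B5 = {0, 2, 3}  B6 = {0, 6, 7}
Tree: B1–B2, B2–B3, B1–B4, B3–B5, B2–B6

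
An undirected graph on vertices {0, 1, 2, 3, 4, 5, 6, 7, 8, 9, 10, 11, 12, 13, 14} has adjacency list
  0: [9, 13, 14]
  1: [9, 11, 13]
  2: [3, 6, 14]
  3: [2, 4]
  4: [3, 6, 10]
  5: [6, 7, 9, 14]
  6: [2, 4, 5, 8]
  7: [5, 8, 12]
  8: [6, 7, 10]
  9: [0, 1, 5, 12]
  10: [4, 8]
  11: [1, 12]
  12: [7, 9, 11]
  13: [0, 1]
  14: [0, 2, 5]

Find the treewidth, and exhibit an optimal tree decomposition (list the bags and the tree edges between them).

The largest bag has 4 vertices, giving width 3; this decomposition certifies tw(G) ≤ 3. For the lower bound: the 4 vertex sets {3,4,10}, {2}, {6}, {5,7,8,14} are disjoint, each induces a connected subgraph, and every pair is joined by at least one edge of G. Contracting each set to a single vertex therefore yields K_{4} as a minor, and since treewidth is minor-monotone, tw(G) ≥ tw(K_{4}) = 3. Hence tw(G) = 3 exactly.

Treewidth 3.
One optimal decomposition is:
Bags: B1 = {2, 3, 4, 10}  B2 = {2, 4, 6, 10}  B3 = {2, 6, 8, 10}  B4 = {2, 6, 8, 14}  B5 = {5, 6, 8, 14}  B6 = {5, 7, 8, 14}  B7 = {0, 5, 7, 14}  B8 = {0, 5, 7, 9}  B9 = {0, 7, 9, 12}  B10 = {0, 9, 12, 13}  B11 = {1, 9, 12, 13}  B12 = {1, 11, 12, 13}
Tree: B1–B2, B2–B3, B3–B4, B4–B5, B5–B6, B6–B7, B7–B8, B8–B9, B9–B10, B10–B11, B11–B12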